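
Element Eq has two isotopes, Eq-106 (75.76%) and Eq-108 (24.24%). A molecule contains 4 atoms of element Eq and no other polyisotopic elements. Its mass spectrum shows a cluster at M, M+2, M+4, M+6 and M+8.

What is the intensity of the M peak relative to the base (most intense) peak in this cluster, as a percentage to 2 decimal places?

(0.7576 + 0.2424)^4 gives M 0.3294, M+2 0.4216, M+4 0.2023, M+6 0.0432, M+8 0.0035; the largest is M+2.
P(M+2) = C(4,1) × 0.7576^3 × 0.2424^1 = 4 × 0.4348304 × 0.2424 = 0.421612 (base)
P(M) = C(4,0) × 0.7576^4 × 0.2424^0 = 1 × 0.32942751 × 1.0000 = 0.329428
Relative intensity = 0.329428 / 0.421612 × 100 = 78.14

78.14%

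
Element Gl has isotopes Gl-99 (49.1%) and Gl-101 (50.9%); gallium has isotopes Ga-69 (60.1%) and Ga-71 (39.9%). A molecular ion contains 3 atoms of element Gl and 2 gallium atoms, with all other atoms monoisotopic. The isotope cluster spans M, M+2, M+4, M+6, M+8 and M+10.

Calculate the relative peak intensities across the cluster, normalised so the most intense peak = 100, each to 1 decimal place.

12.8 : 56.9 : 100.0 : 86.8 : 37.2 : 6.3

Element Gl pattern (n=3): 0.11837077 : 0.36813069 : 0.38162631 : 0.13187223
Gallium pattern (n=2): 0.361201 : 0.479598 : 0.159201
Convolve the two distributions (both contribute in 2-u steps):
  M: 0.11837077×0.361201 = 0.042756
  M+2: 0.11837077×0.479598 + 0.36813069×0.361201 = 0.189740
  M+4: 0.11837077×0.159201 + 0.36813069×0.479598 + 0.38162631×0.361201 = 0.333243
  M+6: 0.36813069×0.159201 + 0.38162631×0.479598 + 0.13187223×0.361201 = 0.289266
  M+8: 0.38162631×0.159201 + 0.13187223×0.479598 = 0.124001
  M+10: 0.13187223×0.159201 = 0.020994
Scale to base peak (0.333243) = 100: 12.8 : 56.9 : 100.0 : 86.8 : 37.2 : 6.3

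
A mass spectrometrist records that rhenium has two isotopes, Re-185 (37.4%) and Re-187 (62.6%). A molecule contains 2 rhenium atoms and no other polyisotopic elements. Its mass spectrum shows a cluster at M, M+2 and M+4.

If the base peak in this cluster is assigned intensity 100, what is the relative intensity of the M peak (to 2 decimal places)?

29.87

(0.374 + 0.626)^2 gives M 0.1399, M+2 0.4682, M+4 0.3919; the largest is M+2.
P(M+2) = C(2,1) × 0.374^1 × 0.626^1 = 2 × 0.3740 × 0.6260 = 0.468248 (base)
P(M) = C(2,0) × 0.374^2 × 0.626^0 = 1 × 0.139876 × 1.0000 = 0.139876
Relative intensity = 0.139876 / 0.468248 × 100 = 29.87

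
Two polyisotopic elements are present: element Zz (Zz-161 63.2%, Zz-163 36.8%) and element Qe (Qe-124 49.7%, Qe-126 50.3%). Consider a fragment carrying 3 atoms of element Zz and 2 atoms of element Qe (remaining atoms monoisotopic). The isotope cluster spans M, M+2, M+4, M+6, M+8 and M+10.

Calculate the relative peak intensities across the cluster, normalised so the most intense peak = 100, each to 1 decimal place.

Element Zz pattern (n=3): 0.25243597 : 0.4409641 : 0.2567639 : 0.04983603
Element Qe pattern (n=2): 0.247009 : 0.499982 : 0.253009
Convolve the two distributions (both contribute in 2-u steps):
  M: 0.25243597×0.247009 = 0.062354
  M+2: 0.25243597×0.499982 + 0.4409641×0.247009 = 0.235136
  M+4: 0.25243597×0.253009 + 0.4409641×0.499982 + 0.2567639×0.247009 = 0.347766
  M+6: 0.4409641×0.253009 + 0.2567639×0.499982 + 0.04983603×0.247009 = 0.252255
  M+8: 0.2567639×0.253009 + 0.04983603×0.499982 = 0.089881
  M+10: 0.04983603×0.253009 = 0.012609
Scale to base peak (0.347766) = 100: 17.9 : 67.6 : 100.0 : 72.5 : 25.8 : 3.6

17.9 : 67.6 : 100.0 : 72.5 : 25.8 : 3.6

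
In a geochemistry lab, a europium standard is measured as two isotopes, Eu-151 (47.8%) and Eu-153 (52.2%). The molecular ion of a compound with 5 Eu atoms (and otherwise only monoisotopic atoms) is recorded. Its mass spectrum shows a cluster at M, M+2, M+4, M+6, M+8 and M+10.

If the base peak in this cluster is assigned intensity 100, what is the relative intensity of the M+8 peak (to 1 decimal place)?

54.6

Term probabilities: M 0.0250, M+2 0.1363, M+4 0.2976, M+6 0.3250, M+8 0.1775, M+10 0.0388. Base peak = M+6.
P(M+6) = C(5,3) × 0.478^2 × 0.522^3 = 10 × 0.228484 × 0.14223665 = 0.324988 (base)
P(M+8) = C(5,4) × 0.478^1 × 0.522^4 = 5 × 0.4780 × 0.07424753 = 0.177452
Relative intensity = 0.177452 / 0.324988 × 100 = 54.6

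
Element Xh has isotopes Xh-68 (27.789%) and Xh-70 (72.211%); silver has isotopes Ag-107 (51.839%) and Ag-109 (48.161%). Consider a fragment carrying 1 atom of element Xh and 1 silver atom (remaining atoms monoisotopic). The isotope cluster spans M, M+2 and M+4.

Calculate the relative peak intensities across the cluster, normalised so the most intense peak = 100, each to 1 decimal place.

28.3 : 100.0 : 68.4

Element Xh pattern (n=1): 0.27789 : 0.72211
Silver pattern (n=1): 0.51839 : 0.48161
Convolve the two distributions (both contribute in 2-u steps):
  M: 0.27789×0.51839 = 0.144055
  M+2: 0.27789×0.48161 + 0.72211×0.51839 = 0.508169
  M+4: 0.72211×0.48161 = 0.347775
Scale to base peak (0.508169) = 100: 28.3 : 100.0 : 68.4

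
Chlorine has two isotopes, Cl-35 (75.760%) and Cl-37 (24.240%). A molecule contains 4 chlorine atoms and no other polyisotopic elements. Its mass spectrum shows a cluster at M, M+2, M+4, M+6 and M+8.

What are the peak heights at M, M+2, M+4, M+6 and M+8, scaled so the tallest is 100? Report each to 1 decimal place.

78.1 : 100.0 : 48.0 : 10.2 : 0.8

The 4 Cl atoms are independent, so intensities follow the terms of (0.75760 + 0.24240)^4.
P(M) = 0.75760^4 = 0.329428
P(M+2) = 4 × 0.75760^3 × 0.24240^1 = 0.421612
P(M+4) = 6 × 0.75760^2 × 0.24240^2 = 0.202347
P(M+6) = 4 × 0.75760^1 × 0.24240^3 = 0.043162
P(M+8) = 0.24240^4 = 0.003452
The M+2 peak is largest (0.421612); scaling to 100 gives 78.1 : 100.0 : 48.0 : 10.2 : 0.8.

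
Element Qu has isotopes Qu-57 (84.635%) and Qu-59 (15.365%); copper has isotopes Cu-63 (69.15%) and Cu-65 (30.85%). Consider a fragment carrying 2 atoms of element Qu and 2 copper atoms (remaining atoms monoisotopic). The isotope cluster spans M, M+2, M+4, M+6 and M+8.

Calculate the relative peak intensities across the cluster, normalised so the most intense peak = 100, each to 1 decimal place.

79.7 : 100.0 : 44.3 : 8.1 : 0.5

Element Qu pattern (n=2): 0.71630832 : 0.26008335 : 0.02360832
Copper pattern (n=2): 0.47817225 : 0.4266555 : 0.09517225
Convolve the two distributions (both contribute in 2-u steps):
  M: 0.71630832×0.47817225 = 0.342519
  M+2: 0.71630832×0.4266555 + 0.26008335×0.47817225 = 0.429982
  M+4: 0.71630832×0.09517225 + 0.26008335×0.4266555 + 0.02360832×0.47817225 = 0.190428
  M+6: 0.26008335×0.09517225 + 0.02360832×0.4266555 = 0.034825
  M+8: 0.02360832×0.09517225 = 0.002247
Scale to base peak (0.429982) = 100: 79.7 : 100.0 : 44.3 : 8.1 : 0.5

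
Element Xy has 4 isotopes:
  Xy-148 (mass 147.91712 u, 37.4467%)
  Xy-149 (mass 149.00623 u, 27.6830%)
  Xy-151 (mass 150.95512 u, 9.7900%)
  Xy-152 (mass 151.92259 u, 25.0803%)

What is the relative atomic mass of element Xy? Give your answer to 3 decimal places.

149.521 u

Weight each isotope mass by its fractional abundance: 0.374467 × 147.91712 + 0.276830 × 149.00623 + 0.097900 × 150.95512 + 0.250803 × 151.92259
= 55.390080 + 41.249395 + 14.778506 + 38.102641 = 149.520622 u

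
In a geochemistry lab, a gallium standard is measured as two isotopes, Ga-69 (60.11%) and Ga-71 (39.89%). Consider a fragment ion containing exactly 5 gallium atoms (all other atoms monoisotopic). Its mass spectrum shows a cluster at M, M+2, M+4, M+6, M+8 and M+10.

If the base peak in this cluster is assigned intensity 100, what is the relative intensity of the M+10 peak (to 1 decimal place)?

Term probabilities: M 0.0785, M+2 0.2604, M+4 0.3456, M+6 0.2293, M+8 0.0761, M+10 0.0101. Base peak = M+4.
P(M+4) = C(5,2) × 0.6011^3 × 0.3989^2 = 10 × 0.21719018 × 0.15912121 = 0.345596 (base)
P(M+10) = C(5,5) × 0.6011^0 × 0.3989^5 = 1 × 1.0000 × 0.01009997 = 0.010100
Relative intensity = 0.010100 / 0.345596 × 100 = 2.9

2.9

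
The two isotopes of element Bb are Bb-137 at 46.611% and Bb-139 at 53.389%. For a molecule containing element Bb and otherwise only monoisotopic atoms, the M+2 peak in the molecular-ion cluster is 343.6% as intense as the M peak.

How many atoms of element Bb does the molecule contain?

3

The M+2/M ratio from n Bb atoms is n · q/p = n · 0.53389/0.46611.
n = 3.436 × 0.46611/0.53389 = 3.00 ≈ 3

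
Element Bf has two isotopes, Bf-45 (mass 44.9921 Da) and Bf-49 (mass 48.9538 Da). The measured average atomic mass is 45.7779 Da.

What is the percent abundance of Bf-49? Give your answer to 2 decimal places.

Writing the weighted mean with unknown fraction x of Bf-45:
44.9921·x + 48.9538·(1 − x) = 45.7779
(44.9921 − 48.9538)·x = 45.7779 − 48.9538
x = -3.1759 / -3.9617 = 0.80165 → 80.17% Bf-45, 19.83% Bf-49.

19.83%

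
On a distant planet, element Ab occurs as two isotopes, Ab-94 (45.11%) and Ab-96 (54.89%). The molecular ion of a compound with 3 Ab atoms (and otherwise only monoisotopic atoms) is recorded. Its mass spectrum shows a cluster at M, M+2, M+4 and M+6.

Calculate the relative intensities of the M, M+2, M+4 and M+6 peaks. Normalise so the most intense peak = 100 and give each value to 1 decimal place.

Each Ab atom is independently Ab-94 (p = 0.4511) or Ab-96 (q = 0.5489); the cluster is the binomial expansion (p + q)^3.
P(M) = 0.4511^3 = 0.091795
P(M+2) = 3 × 0.4511^2 × 0.5489^1 = 0.335089
P(M+4) = 3 × 0.4511^1 × 0.5489^2 = 0.407737
P(M+6) = 0.5489^3 = 0.165379
The M+4 peak is largest (0.407737); scaling to 100 gives 22.5 : 82.2 : 100.0 : 40.6.

22.5 : 82.2 : 100.0 : 40.6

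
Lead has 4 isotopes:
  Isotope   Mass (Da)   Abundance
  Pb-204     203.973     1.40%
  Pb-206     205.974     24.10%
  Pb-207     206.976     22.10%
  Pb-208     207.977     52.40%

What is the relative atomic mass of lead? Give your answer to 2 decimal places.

Average mass = Σ (abundance × isotope mass) = 0.0140 × 203.973 + 0.2410 × 205.974 + 0.2210 × 206.976 + 0.5240 × 207.977
= 2.8556 + 49.6397 + 45.7417 + 108.9799 = 207.2169 Da

207.22 Da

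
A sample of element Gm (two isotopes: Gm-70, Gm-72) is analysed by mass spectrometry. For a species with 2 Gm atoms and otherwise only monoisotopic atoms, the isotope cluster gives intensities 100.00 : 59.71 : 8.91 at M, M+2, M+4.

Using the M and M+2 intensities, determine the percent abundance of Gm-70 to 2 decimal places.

77.01%

Write p for the Gm-70 fraction. I(M+2)/I(M) = [C(2,1)·p^1·(1−p)] / p^2 = 2·(1−p)/p = 59.71/100.00 = 0.5971
(1−p)/p = 0.5971/2 = 0.2985  ⇒  p = 1/(1 + 0.2985) = 0.7701
Gm-70: 77.01%, Gm-72: 22.99%.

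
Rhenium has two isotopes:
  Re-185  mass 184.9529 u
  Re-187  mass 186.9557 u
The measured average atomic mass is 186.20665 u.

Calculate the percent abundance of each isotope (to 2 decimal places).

Re-185: 37.40%, Re-187: 62.60%

Writing the weighted mean with unknown fraction x of Re-185:
184.9529·x + 186.9557·(1 − x) = 186.20665
(184.9529 − 186.9557)·x = 186.20665 − 186.9557
x = -0.74905 / -2.0028 = 0.37400 → 37.40% Re-185, 62.60% Re-187.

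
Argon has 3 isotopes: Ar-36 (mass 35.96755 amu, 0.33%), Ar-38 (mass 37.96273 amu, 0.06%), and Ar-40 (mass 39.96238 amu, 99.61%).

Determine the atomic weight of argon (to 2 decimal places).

Weight each isotope mass by its fractional abundance: 0.0033 × 35.96755 + 0.0006 × 37.96273 + 0.9961 × 39.96238
= 0.118693 + 0.022778 + 39.806527 = 39.947998 amu

39.95 amu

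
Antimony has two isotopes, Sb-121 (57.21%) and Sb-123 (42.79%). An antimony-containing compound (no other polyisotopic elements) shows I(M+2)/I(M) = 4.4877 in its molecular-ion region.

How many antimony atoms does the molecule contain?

With n Sb atoms, P(M+2)/P(M) = C(n,1)·p^(n−1)q / p^n = n·q/p = n · 0.4279/0.5721.
n = 4.4877 × 0.5721/0.4279 = 6.00 ≈ 6

6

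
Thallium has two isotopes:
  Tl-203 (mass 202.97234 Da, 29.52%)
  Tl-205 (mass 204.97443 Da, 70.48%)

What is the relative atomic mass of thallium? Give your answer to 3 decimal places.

Ar = Σ fᵢ·mᵢ = 0.2952 × 202.97234 + 0.7048 × 204.97443
= 59.917435 + 144.465978 = 204.383413 Da

204.383 Da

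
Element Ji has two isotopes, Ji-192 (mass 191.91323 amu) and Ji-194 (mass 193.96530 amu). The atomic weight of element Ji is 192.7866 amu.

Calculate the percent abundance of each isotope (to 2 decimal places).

Ji-192: 57.44%, Ji-194: 42.56%

Writing the weighted mean with unknown fraction x of Ji-192:
191.91323·x + 193.96530·(1 − x) = 192.7866
(191.91323 − 193.96530)·x = 192.7866 − 193.96530
x = -1.17870 / -2.05207 = 0.57440 → 57.44% Ji-192, 42.56% Ji-194.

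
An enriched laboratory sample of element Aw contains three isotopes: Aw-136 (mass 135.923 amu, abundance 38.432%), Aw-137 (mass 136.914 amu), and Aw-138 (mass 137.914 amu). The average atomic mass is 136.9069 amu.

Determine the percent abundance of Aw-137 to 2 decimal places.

Let x and y be the fractions of Aw-137 and Aw-138. Then x + y = 1 − 0.38432 = 0.61568 and 136.914x + 137.914y = 136.9069 − 0.38432×135.923 = 84.66897264.
Substituting: 136.914x + 137.914(0.61568 − x) = 84.66897264
(136.914 − 137.914)x = -0.24191888  ⇒  x = 0.24192, y = 0.37376
Aw-137: 24.19%, Aw-138: 37.38%.

24.19%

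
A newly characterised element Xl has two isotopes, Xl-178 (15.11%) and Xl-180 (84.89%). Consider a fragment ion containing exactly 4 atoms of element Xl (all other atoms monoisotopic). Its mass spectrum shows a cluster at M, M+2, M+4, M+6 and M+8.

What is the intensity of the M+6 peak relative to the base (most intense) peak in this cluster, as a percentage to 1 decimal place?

Binomial terms of (0.1511 + 0.8489)^4: M 0.0005, M+2 0.0117, M+4 0.0987, M+6 0.3697, M+8 0.5193 → M+8 is the base peak.
P(M+8) = C(4,4) × 0.1511^0 × 0.8489^4 = 1 × 1.0000 × 0.51930934 = 0.519309 (base)
P(M+6) = C(4,3) × 0.1511^1 × 0.8489^3 = 4 × 0.1511 × 0.61174383 = 0.369738
Relative intensity = 0.369738 / 0.519309 × 100 = 71.2

71.2%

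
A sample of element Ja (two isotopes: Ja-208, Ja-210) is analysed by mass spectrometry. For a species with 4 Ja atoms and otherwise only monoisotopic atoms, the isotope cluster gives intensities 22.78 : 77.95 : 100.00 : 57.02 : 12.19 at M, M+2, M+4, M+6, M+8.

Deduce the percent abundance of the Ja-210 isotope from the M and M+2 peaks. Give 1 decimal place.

If p is the fraction of Ja that is Ja-208, then I(M+2)/I(M) = [C(4,1)·p^3·(1−p)] / p^4 = 4·(1−p)/p = 77.95/22.78 = 3.4219
(1−p)/p = 3.4219/4 = 0.8555  ⇒  p = 1/(1 + 0.8555) = 0.5389
Ja-208: 53.9%, Ja-210: 46.1%.

46.1%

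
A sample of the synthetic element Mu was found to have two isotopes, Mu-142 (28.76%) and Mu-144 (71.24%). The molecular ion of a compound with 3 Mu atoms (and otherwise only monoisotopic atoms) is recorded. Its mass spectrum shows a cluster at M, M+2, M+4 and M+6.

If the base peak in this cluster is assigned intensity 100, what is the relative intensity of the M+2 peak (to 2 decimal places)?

40.37

(0.2876 + 0.7124)^3 gives M 0.0238, M+2 0.1768, M+4 0.4379, M+6 0.3616; the largest is M+4.
P(M+4) = C(3,2) × 0.2876^1 × 0.7124^2 = 3 × 0.2876 × 0.50751376 = 0.437883 (base)
P(M+2) = C(3,1) × 0.2876^2 × 0.7124^1 = 3 × 0.08271376 × 0.7124 = 0.176776
Relative intensity = 0.176776 / 0.437883 × 100 = 40.37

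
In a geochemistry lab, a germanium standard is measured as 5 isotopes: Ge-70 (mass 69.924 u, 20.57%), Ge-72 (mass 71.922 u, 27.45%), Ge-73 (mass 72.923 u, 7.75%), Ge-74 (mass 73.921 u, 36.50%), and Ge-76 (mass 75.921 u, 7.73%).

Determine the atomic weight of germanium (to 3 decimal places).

Average mass = Σ (abundance × isotope mass) = 0.2057 × 69.924 + 0.2745 × 71.922 + 0.0775 × 72.923 + 0.3650 × 73.921 + 0.0773 × 75.921
= 14.3834 + 19.7426 + 5.6515 + 26.9812 + 5.8687 = 72.6274 u

72.627 u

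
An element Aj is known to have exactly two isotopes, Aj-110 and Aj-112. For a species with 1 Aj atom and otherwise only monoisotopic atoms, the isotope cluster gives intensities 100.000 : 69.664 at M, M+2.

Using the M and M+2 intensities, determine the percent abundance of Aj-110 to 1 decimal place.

Let p = fractional abundance of Aj-110. I(M+2)/I(M) = [C(1,1)·p^0·(1−p)] / p^1 = 1·(1−p)/p = 69.664/100.000 = 0.6966
(1−p)/p = 0.6966/1 = 0.6966  ⇒  p = 1/(1 + 0.6966) = 0.5894
Aj-110: 58.9%, Aj-112: 41.1%.

58.9%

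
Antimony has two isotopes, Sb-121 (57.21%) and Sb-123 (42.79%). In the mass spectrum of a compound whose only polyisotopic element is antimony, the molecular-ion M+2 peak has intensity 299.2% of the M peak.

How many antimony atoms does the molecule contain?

The M+2/M ratio from n Sb atoms is n · q/p = n · 0.4279/0.5721.
n = 2.992 × 0.5721/0.4279 = 4.00 ≈ 4

4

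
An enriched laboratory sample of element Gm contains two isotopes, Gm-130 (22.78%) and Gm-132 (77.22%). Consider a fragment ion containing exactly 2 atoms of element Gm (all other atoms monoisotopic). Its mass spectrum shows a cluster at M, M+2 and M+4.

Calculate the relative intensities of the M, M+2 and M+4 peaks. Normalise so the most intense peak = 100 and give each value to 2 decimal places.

8.70 : 59.00 : 100.00

Expanding (0.2278 + 0.7722)^2:
P(M) = 0.2278^2 = 0.051893
P(M+2) = 2 × 0.2278^1 × 0.7722^1 = 0.351814
P(M+4) = 0.7722^2 = 0.596293
The M+4 peak is largest (0.596293); scaling to 100 gives 8.70 : 59.00 : 100.00.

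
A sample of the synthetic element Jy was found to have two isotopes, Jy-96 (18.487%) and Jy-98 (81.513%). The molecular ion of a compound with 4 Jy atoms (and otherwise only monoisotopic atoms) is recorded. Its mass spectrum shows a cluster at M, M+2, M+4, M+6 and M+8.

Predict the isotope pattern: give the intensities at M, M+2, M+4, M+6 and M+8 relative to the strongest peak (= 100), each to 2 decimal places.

0.26 : 4.67 : 30.86 : 90.72 : 100.00

Each Jy atom is independently Jy-96 (p = 0.18487) or Jy-98 (q = 0.81513); the cluster is the binomial expansion (p + q)^4.
P(M) = 0.18487^4 = 0.001168
P(M+2) = 4 × 0.18487^3 × 0.81513^1 = 0.020601
P(M+4) = 6 × 0.18487^2 × 0.81513^2 = 0.136250
P(M+6) = 4 × 0.18487^1 × 0.81513^3 = 0.400504
P(M+8) = 0.81513^4 = 0.441476
The M+8 peak is largest (0.441476); scaling to 100 gives 0.26 : 4.67 : 30.86 : 90.72 : 100.00.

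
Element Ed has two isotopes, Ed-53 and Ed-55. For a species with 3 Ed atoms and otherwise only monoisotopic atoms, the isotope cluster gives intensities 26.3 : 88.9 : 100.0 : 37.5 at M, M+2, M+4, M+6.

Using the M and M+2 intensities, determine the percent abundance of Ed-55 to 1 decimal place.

53.0%

Let p = fractional abundance of Ed-53. I(M+2)/I(M) = [C(3,1)·p^2·(1−p)] / p^3 = 3·(1−p)/p = 88.9/26.3 = 3.3802
(1−p)/p = 3.3802/3 = 1.1267  ⇒  p = 1/(1 + 1.1267) = 0.4702
Ed-53: 47.0%, Ed-55: 53.0%.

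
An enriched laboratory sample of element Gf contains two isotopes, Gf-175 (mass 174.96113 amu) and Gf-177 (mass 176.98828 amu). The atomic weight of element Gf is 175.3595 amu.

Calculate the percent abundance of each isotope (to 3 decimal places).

Gf-175: 80.348%, Gf-177: 19.652%

Let x be the fractional abundance of Gf-175; then Gf-177 has abundance 1 − x.
174.96113·x + 176.98828·(1 − x) = 175.3595
(174.96113 − 176.98828)·x = 175.3595 − 176.98828
x = -1.62878 / -2.02715 = 0.80348 → 80.348% Gf-175, 19.652% Gf-177.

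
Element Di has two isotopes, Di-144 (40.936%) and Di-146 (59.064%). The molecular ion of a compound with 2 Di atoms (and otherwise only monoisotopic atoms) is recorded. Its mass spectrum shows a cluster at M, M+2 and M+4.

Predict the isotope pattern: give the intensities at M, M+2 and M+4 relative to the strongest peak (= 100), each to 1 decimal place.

34.7 : 100.0 : 72.1

Each Di atom is independently Di-144 (p = 0.40936) or Di-146 (q = 0.59064); the cluster is the binomial expansion (p + q)^2.
P(M) = 0.40936^2 = 0.167576
P(M+2) = 2 × 0.40936^1 × 0.59064^1 = 0.483569
P(M+4) = 0.59064^2 = 0.348856
The M+2 peak is largest (0.483569); scaling to 100 gives 34.7 : 100.0 : 72.1.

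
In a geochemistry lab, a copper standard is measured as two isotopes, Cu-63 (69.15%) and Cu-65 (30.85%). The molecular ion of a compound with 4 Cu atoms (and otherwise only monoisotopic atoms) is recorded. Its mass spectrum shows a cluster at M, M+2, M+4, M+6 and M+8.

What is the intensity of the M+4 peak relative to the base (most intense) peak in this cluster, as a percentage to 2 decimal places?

Binomial terms of (0.6915 + 0.3085)^4: M 0.2286, M+2 0.4080, M+4 0.2731, M+6 0.0812, M+8 0.0091 → M+2 is the base peak.
P(M+2) = C(4,1) × 0.6915^3 × 0.3085^1 = 4 × 0.33065611 × 0.3085 = 0.408030 (base)
P(M+4) = C(4,2) × 0.6915^2 × 0.3085^2 = 6 × 0.47817225 × 0.09517225 = 0.273052
Relative intensity = 0.273052 / 0.408030 × 100 = 66.92

66.92%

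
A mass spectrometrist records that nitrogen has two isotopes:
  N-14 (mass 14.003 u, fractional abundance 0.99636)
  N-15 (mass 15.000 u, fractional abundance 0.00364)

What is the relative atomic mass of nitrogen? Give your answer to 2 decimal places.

14.01 u

Average mass = Σ (abundance × isotope mass) = 0.99636 × 14.003 + 0.00364 × 15.000
= 13.9520 + 0.0546 = 14.0066 u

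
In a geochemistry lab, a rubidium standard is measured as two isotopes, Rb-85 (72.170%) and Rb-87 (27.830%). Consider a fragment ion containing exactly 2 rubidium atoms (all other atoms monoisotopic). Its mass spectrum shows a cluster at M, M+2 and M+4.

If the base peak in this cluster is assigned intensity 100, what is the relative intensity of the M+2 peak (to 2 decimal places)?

Binomial terms of (0.72170 + 0.27830)^2: M 0.5209, M+2 0.4017, M+4 0.0775 → M is the base peak.
P(M) = C(2,0) × 0.72170^2 × 0.27830^0 = 1 × 0.52085089 × 1.0000 = 0.520851 (base)
P(M+2) = C(2,1) × 0.72170^1 × 0.27830^1 = 2 × 0.7217 × 0.2783 = 0.401698
Relative intensity = 0.401698 / 0.520851 × 100 = 77.12

77.12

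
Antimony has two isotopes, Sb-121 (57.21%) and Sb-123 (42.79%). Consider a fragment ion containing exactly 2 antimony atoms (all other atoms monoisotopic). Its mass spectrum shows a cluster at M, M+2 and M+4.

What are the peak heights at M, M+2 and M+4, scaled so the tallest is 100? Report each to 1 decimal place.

The 2 Sb atoms are independent, so intensities follow the terms of (0.5721 + 0.4279)^2.
P(M) = 0.5721^2 = 0.327298
P(M+2) = 2 × 0.5721^1 × 0.4279^1 = 0.489603
P(M+4) = 0.4279^2 = 0.183098
The M+2 peak is largest (0.489603); scaling to 100 gives 66.8 : 100.0 : 37.4.

66.8 : 100.0 : 37.4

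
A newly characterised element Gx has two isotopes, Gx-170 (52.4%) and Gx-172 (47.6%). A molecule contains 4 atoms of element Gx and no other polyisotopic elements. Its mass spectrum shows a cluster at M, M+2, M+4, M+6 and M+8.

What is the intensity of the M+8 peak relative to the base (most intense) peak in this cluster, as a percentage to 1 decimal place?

(0.524 + 0.476)^4 gives M 0.0754, M+2 0.2739, M+4 0.3733, M+6 0.2261, M+8 0.0513; the largest is M+4.
P(M+4) = C(4,2) × 0.524^2 × 0.476^2 = 6 × 0.274576 × 0.226576 = 0.373274 (base)
P(M+8) = C(4,4) × 0.524^0 × 0.476^4 = 1 × 1.0000 × 0.05133668 = 0.051337
Relative intensity = 0.051337 / 0.373274 × 100 = 13.8

13.8%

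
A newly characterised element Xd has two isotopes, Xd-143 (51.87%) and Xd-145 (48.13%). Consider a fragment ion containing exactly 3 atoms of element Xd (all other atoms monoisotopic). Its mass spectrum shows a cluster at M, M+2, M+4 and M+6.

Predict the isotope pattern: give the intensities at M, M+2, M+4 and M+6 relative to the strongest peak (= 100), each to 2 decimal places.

35.92 : 100.00 : 92.79 : 28.70

Expanding (0.5187 + 0.4813)^3:
P(M) = 0.5187^3 = 0.139556
P(M+2) = 3 × 0.5187^2 × 0.4813^1 = 0.388481
P(M+4) = 3 × 0.5187^1 × 0.4813^2 = 0.360470
P(M+6) = 0.4813^3 = 0.111493
The M+2 peak is largest (0.388481); scaling to 100 gives 35.92 : 100.00 : 92.79 : 28.70.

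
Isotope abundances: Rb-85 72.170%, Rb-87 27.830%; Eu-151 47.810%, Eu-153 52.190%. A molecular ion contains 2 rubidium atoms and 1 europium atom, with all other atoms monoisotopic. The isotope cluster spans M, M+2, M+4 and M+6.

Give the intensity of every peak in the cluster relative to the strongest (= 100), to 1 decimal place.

Rubidium pattern (n=2): 0.52085089 : 0.40169822 : 0.07745089
Europium pattern (n=1): 0.4781 : 0.5219
Convolve the two distributions (both contribute in 2-u steps):
  M: 0.52085089×0.4781 = 0.249019
  M+2: 0.52085089×0.5219 + 0.40169822×0.4781 = 0.463884
  M+4: 0.40169822×0.5219 + 0.07745089×0.4781 = 0.246676
  M+6: 0.07745089×0.5219 = 0.040422
Scale to base peak (0.463884) = 100: 53.7 : 100.0 : 53.2 : 8.7

53.7 : 100.0 : 53.2 : 8.7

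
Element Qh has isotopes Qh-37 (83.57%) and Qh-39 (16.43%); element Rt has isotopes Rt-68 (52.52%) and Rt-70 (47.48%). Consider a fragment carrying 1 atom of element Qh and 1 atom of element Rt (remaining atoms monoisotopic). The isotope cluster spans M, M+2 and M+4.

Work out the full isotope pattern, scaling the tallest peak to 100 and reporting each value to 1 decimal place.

Element Qh pattern (n=1): 0.8357 : 0.1643
Element Rt pattern (n=1): 0.5252 : 0.4748
Convolve the two distributions (both contribute in 2-u steps):
  M: 0.8357×0.5252 = 0.438910
  M+2: 0.8357×0.4748 + 0.1643×0.5252 = 0.483081
  M+4: 0.1643×0.4748 = 0.078010
Scale to base peak (0.483081) = 100: 90.9 : 100.0 : 16.1

90.9 : 100.0 : 16.1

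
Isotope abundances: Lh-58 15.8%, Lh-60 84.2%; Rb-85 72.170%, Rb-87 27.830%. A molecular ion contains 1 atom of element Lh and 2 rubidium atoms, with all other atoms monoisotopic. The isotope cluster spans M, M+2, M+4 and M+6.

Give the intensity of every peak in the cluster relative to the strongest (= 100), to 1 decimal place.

16.4 : 100.0 : 69.8 : 13.0

Element Lh pattern (n=1): 0.1580 : 0.8420
Rubidium pattern (n=2): 0.52085089 : 0.40169822 : 0.07745089
Convolve the two distributions (both contribute in 2-u steps):
  M: 0.1580×0.52085089 = 0.082294
  M+2: 0.1580×0.40169822 + 0.8420×0.52085089 = 0.502025
  M+4: 0.1580×0.07745089 + 0.8420×0.40169822 = 0.350467
  M+6: 0.8420×0.07745089 = 0.065214
Scale to base peak (0.502025) = 100: 16.4 : 100.0 : 69.8 : 13.0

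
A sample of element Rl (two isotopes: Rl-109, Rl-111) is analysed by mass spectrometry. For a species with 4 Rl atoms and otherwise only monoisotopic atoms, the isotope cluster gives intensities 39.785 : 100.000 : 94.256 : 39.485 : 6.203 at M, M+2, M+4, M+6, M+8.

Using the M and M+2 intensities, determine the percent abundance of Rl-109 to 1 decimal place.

Let p = fractional abundance of Rl-109. I(M+2)/I(M) = [C(4,1)·p^3·(1−p)] / p^4 = 4·(1−p)/p = 100.000/39.785 = 2.5135
(1−p)/p = 2.5135/4 = 0.6284  ⇒  p = 1/(1 + 0.6284) = 0.6141
Rl-109: 61.4%, Rl-111: 38.6%.

61.4%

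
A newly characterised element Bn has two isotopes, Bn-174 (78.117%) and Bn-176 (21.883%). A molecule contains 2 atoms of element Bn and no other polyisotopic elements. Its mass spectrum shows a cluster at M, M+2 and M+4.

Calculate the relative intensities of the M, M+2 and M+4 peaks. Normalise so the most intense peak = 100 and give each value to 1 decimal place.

100.0 : 56.0 : 7.8

The 2 Bn atoms are independent, so intensities follow the terms of (0.78117 + 0.21883)^2.
P(M) = 0.78117^2 = 0.610227
P(M+2) = 2 × 0.78117^1 × 0.21883^1 = 0.341887
P(M+4) = 0.21883^2 = 0.047887
The M peak is largest (0.610227); scaling to 100 gives 100.0 : 56.0 : 7.8.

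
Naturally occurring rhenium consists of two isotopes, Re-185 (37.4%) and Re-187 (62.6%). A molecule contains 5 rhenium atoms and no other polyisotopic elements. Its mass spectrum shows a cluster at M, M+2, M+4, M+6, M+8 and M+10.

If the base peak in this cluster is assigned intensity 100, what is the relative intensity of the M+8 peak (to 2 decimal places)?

83.69

(0.374 + 0.626)^5 gives M 0.0073, M+2 0.0612, M+4 0.2050, M+6 0.3431, M+8 0.2872, M+10 0.0961; the largest is M+6.
P(M+6) = C(5,3) × 0.374^2 × 0.626^3 = 10 × 0.139876 × 0.24531438 = 0.343136 (base)
P(M+8) = C(5,4) × 0.374^1 × 0.626^4 = 5 × 0.3740 × 0.1535668 = 0.287170
Relative intensity = 0.287170 / 0.343136 × 100 = 83.69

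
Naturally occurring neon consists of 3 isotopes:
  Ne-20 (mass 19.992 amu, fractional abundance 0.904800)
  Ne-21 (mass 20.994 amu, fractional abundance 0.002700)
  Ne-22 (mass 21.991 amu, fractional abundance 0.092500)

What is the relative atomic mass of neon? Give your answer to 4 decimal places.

20.1796 amu

Ar = Σ fᵢ·mᵢ = 0.904800 × 19.992 + 0.002700 × 20.994 + 0.092500 × 21.991
= 18.08876 + 0.05668 + 2.03417 = 20.17961 amu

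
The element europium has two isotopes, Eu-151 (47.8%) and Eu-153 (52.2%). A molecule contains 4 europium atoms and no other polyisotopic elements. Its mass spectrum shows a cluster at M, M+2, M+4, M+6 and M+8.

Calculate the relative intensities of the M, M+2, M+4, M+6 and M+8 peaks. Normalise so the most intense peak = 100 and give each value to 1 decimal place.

The 4 Eu atoms are independent, so intensities follow the terms of (0.478 + 0.522)^4.
P(M) = 0.478^4 = 0.052205
P(M+2) = 4 × 0.478^3 × 0.522^1 = 0.228042
P(M+4) = 6 × 0.478^2 × 0.522^2 = 0.373549
P(M+6) = 4 × 0.478^1 × 0.522^3 = 0.271956
P(M+8) = 0.522^4 = 0.074248
The M+4 peak is largest (0.373549); scaling to 100 gives 14.0 : 61.0 : 100.0 : 72.8 : 19.9.

14.0 : 61.0 : 100.0 : 72.8 : 19.9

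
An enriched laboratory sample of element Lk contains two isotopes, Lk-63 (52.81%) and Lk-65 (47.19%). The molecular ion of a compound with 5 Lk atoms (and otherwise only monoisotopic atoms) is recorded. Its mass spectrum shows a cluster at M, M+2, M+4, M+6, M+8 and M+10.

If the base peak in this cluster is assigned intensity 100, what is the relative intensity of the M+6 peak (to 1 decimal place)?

(0.5281 + 0.4719)^5 gives M 0.0411, M+2 0.1835, M+4 0.3280, M+6 0.2931, M+8 0.1309, M+10 0.0234; the largest is M+4.
P(M+4) = C(5,2) × 0.5281^3 × 0.4719^2 = 10 × 0.1472816 × 0.22268961 = 0.327981 (base)
P(M+6) = C(5,3) × 0.5281^2 × 0.4719^3 = 10 × 0.27888961 × 0.10508723 = 0.293077
Relative intensity = 0.293077 / 0.327981 × 100 = 89.4

89.4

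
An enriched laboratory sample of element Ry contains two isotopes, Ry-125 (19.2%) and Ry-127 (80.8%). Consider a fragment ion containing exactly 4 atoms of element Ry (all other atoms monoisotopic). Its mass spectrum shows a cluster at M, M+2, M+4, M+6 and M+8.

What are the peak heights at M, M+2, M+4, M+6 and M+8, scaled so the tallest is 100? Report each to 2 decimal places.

0.32 : 5.37 : 33.88 : 95.05 : 100.00

Expanding (0.192 + 0.808)^4:
P(M) = 0.192^4 = 0.001359
P(M+2) = 4 × 0.192^3 × 0.808^1 = 0.022876
P(M+4) = 6 × 0.192^2 × 0.808^2 = 0.144403
P(M+6) = 4 × 0.192^1 × 0.808^3 = 0.405131
P(M+8) = 0.808^4 = 0.426231
The M+8 peak is largest (0.426231); scaling to 100 gives 0.32 : 5.37 : 33.88 : 95.05 : 100.00.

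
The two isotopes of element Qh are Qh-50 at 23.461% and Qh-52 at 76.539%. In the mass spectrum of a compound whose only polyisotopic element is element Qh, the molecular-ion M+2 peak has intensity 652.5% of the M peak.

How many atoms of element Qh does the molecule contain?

With n Qh atoms, P(M+2)/P(M) = C(n,1)·p^(n−1)q / p^n = n·q/p = n · 0.76539/0.23461.
n = 6.525 × 0.23461/0.76539 = 2.00 ≈ 2

2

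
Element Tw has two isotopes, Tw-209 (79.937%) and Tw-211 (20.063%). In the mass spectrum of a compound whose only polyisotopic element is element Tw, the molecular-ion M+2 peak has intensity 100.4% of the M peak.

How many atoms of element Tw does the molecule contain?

The M+2/M ratio from n Tw atoms is n · q/p = n · 0.20063/0.79937.
n = 1.004 × 0.79937/0.20063 = 4.00 ≈ 4

4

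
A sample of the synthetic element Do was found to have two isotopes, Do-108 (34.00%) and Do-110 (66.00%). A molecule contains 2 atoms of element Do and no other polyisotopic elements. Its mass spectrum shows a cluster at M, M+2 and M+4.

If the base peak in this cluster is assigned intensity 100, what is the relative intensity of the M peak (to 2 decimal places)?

Term probabilities: M 0.1156, M+2 0.4488, M+4 0.4356. Base peak = M+2.
P(M+2) = C(2,1) × 0.3400^1 × 0.6600^1 = 2 × 0.3400 × 0.6600 = 0.448800 (base)
P(M) = C(2,0) × 0.3400^2 × 0.6600^0 = 1 × 0.1156 × 1.0000 = 0.115600
Relative intensity = 0.115600 / 0.448800 × 100 = 25.76

25.76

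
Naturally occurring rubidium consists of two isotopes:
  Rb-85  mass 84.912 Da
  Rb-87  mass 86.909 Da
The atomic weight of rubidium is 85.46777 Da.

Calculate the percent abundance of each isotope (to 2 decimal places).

With x = fraction of Rb-85 (so Rb-87 is 1 − x):
84.912·x + 86.909·(1 − x) = 85.46777
(84.912 − 86.909)·x = 85.46777 − 86.909
x = -1.44123 / -1.997 = 0.72170 → 72.17% Rb-85, 27.83% Rb-87.

Rb-85: 72.17%, Rb-87: 27.83%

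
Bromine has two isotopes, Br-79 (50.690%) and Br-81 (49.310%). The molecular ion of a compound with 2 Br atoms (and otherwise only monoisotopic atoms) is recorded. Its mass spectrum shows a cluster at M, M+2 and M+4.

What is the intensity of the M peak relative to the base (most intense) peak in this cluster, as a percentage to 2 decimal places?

51.40%

Binomial terms of (0.50690 + 0.49310)^2: M 0.2569, M+2 0.4999, M+4 0.2431 → M+2 is the base peak.
P(M+2) = C(2,1) × 0.50690^1 × 0.49310^1 = 2 × 0.5069 × 0.4931 = 0.499905 (base)
P(M) = C(2,0) × 0.50690^2 × 0.49310^0 = 1 × 0.25694761 × 1.0000 = 0.256948
Relative intensity = 0.256948 / 0.499905 × 100 = 51.40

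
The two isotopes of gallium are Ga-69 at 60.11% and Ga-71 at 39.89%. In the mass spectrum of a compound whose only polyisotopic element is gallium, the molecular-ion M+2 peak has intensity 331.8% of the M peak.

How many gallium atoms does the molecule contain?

5

The M+2/M ratio from n Ga atoms is n · q/p = n · 0.3989/0.6011.
n = 3.318 × 0.6011/0.3989 = 5.00 ≈ 5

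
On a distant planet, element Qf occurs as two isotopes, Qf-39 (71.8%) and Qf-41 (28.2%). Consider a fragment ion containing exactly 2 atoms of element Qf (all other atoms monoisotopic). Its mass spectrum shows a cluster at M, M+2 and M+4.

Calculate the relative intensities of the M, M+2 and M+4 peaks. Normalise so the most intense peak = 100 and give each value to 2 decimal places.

100.00 : 78.55 : 15.43

Each Qf atom is independently Qf-39 (p = 0.718) or Qf-41 (q = 0.282); the cluster is the binomial expansion (p + q)^2.
P(M) = 0.718^2 = 0.515524
P(M+2) = 2 × 0.718^1 × 0.282^1 = 0.404952
P(M+4) = 0.282^2 = 0.079524
The M peak is largest (0.515524); scaling to 100 gives 100.00 : 78.55 : 15.43.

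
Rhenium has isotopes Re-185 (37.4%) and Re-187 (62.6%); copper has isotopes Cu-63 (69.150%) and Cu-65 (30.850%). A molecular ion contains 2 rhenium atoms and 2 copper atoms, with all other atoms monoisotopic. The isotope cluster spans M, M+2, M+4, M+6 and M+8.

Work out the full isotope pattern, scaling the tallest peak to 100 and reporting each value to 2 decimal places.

16.70 : 70.81 : 100.00 : 52.88 : 9.31

Rhenium pattern (n=2): 0.139876 : 0.468248 : 0.391876
Copper pattern (n=2): 0.47817225 : 0.4266555 : 0.09517225
Convolve the two distributions (both contribute in 2-u steps):
  M: 0.139876×0.47817225 = 0.066885
  M+2: 0.139876×0.4266555 + 0.468248×0.47817225 = 0.283582
  M+4: 0.139876×0.09517225 + 0.468248×0.4266555 + 0.391876×0.47817225 = 0.400477
  M+6: 0.468248×0.09517225 + 0.391876×0.4266555 = 0.211760
  M+8: 0.391876×0.09517225 = 0.037296
Scale to base peak (0.400477) = 100: 16.70 : 70.81 : 100.00 : 52.88 : 9.31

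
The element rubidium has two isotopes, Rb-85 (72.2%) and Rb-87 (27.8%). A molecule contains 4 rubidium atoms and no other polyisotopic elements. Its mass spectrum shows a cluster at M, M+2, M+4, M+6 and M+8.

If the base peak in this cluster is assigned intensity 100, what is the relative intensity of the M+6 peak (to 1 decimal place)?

14.8

Binomial terms of (0.722 + 0.278)^4: M 0.2717, M+2 0.4185, M+4 0.2417, M+6 0.0620, M+8 0.0060 → M+2 is the base peak.
P(M+2) = C(4,1) × 0.722^3 × 0.278^1 = 4 × 0.37636705 × 0.2780 = 0.418520 (base)
P(M+6) = C(4,3) × 0.722^1 × 0.278^3 = 4 × 0.7220 × 0.02148495 = 0.062049
Relative intensity = 0.062049 / 0.418520 × 100 = 14.8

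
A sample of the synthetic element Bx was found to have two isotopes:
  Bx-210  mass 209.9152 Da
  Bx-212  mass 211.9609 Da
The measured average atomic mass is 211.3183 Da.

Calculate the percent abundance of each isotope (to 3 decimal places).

Let x be the fractional abundance of Bx-210; then Bx-212 has abundance 1 − x.
209.9152·x + 211.9609·(1 − x) = 211.3183
(209.9152 − 211.9609)·x = 211.3183 − 211.9609
x = -0.6426 / -2.0457 = 0.31412 → 31.412% Bx-210, 68.588% Bx-212.

Bx-210: 31.412%, Bx-212: 68.588%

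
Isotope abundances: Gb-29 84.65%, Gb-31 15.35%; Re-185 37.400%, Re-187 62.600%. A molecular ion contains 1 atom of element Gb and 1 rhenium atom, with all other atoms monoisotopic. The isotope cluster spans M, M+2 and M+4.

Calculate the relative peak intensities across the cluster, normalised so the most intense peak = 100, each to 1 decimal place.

53.9 : 100.0 : 16.4

Element Gb pattern (n=1): 0.8465 : 0.1535
Rhenium pattern (n=1): 0.3740 : 0.6260
Convolve the two distributions (both contribute in 2-u steps):
  M: 0.8465×0.3740 = 0.316591
  M+2: 0.8465×0.6260 + 0.1535×0.3740 = 0.587318
  M+4: 0.1535×0.6260 = 0.096091
Scale to base peak (0.587318) = 100: 53.9 : 100.0 : 16.4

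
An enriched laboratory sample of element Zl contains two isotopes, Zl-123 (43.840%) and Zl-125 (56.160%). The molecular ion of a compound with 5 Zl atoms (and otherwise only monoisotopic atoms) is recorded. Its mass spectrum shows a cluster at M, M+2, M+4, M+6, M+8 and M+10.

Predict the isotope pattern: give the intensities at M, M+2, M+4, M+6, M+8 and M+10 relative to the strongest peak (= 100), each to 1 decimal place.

The 5 Zl atoms are independent, so intensities follow the terms of (0.43840 + 0.56160)^5.
P(M) = 0.43840^5 = 0.016194
P(M+2) = 5 × 0.43840^4 × 0.56160^1 = 0.103724
P(M+4) = 10 × 0.43840^3 × 0.56160^2 = 0.265745
P(M+6) = 10 × 0.43840^2 × 0.56160^3 = 0.340426
P(M+8) = 5 × 0.43840^1 × 0.56160^4 = 0.218046
P(M+10) = 0.56160^5 = 0.055864
The M+6 peak is largest (0.340426); scaling to 100 gives 4.8 : 30.5 : 78.1 : 100.0 : 64.1 : 16.4.

4.8 : 30.5 : 78.1 : 100.0 : 64.1 : 16.4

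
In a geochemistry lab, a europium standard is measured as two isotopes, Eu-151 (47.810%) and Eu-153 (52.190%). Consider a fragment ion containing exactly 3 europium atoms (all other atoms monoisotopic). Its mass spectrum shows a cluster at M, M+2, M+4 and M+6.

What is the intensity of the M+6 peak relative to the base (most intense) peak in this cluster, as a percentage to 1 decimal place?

Term probabilities: M 0.1093, M+2 0.3579, M+4 0.3907, M+6 0.1422. Base peak = M+4.
P(M+4) = C(3,2) × 0.47810^1 × 0.52190^2 = 3 × 0.4781 × 0.27237961 = 0.390674 (base)
P(M+6) = C(3,3) × 0.47810^0 × 0.52190^3 = 1 × 1.0000 × 0.14215492 = 0.142155
Relative intensity = 0.142155 / 0.390674 × 100 = 36.4

36.4%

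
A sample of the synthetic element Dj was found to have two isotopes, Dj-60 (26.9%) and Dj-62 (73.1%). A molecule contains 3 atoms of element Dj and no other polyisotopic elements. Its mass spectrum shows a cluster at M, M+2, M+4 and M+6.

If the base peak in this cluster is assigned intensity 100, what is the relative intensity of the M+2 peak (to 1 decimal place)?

Term probabilities: M 0.0195, M+2 0.1587, M+4 0.4312, M+6 0.3906. Base peak = M+4.
P(M+4) = C(3,2) × 0.269^1 × 0.731^2 = 3 × 0.2690 × 0.534361 = 0.431229 (base)
P(M+2) = C(3,1) × 0.269^2 × 0.731^1 = 3 × 0.072361 × 0.7310 = 0.158688
Relative intensity = 0.158688 / 0.431229 × 100 = 36.8

36.8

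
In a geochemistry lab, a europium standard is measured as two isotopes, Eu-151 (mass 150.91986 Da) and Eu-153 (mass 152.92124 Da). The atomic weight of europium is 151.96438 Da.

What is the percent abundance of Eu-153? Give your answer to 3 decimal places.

52.190%

Let x be the fractional abundance of Eu-151; then Eu-153 has abundance 1 − x.
150.91986·x + 152.92124·(1 − x) = 151.96438
(150.91986 − 152.92124)·x = 151.96438 − 152.92124
x = -0.95686 / -2.00138 = 0.47810 → 47.810% Eu-151, 52.190% Eu-153.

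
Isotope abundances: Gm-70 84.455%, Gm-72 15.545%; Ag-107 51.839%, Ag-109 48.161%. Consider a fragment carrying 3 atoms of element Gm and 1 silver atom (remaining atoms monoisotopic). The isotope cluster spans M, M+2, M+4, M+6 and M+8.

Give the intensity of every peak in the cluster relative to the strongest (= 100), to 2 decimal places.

67.51 : 100.00 : 41.50 : 6.80 : 0.39

Element Gm pattern (n=3): 0.6023877 : 0.33263099 : 0.0612249 : 0.0037564
Silver pattern (n=1): 0.51839 : 0.48161
Convolve the two distributions (both contribute in 2-u steps):
  M: 0.6023877×0.51839 = 0.312272
  M+2: 0.6023877×0.48161 + 0.33263099×0.51839 = 0.462549
  M+4: 0.33263099×0.48161 + 0.0612249×0.51839 = 0.191937
  M+6: 0.0612249×0.48161 + 0.0037564×0.51839 = 0.031434
  M+8: 0.0037564×0.48161 = 0.001809
Scale to base peak (0.462549) = 100: 67.51 : 100.00 : 41.50 : 6.80 : 0.39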